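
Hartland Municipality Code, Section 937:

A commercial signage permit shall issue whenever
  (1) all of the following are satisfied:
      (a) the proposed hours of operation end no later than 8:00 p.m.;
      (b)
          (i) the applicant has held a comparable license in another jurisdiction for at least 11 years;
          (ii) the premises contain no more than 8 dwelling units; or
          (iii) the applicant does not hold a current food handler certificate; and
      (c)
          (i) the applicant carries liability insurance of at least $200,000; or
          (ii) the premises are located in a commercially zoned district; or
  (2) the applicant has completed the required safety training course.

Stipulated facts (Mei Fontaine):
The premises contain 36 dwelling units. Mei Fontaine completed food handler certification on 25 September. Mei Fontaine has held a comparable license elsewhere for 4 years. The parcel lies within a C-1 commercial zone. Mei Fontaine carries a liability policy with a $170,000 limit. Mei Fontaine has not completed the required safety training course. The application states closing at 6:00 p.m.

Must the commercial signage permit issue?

(a) closes by 8 p.m. — satisfied.
(i) prior license ≥ 11 yr — fails.
(ii) ≤ 8 units — fails.
(iii) not (food handler cert.) — fails.
So (b) is not satisfied (F OR F OR F).
(i) insurance ≥ $200,000 — not satisfied.
(ii) commercially zoned — holds.
(c) = F OR T = true.
(1): T AND F AND T → false.
(2) safety training — not met.
Overall: F OR F → false.

No — denied.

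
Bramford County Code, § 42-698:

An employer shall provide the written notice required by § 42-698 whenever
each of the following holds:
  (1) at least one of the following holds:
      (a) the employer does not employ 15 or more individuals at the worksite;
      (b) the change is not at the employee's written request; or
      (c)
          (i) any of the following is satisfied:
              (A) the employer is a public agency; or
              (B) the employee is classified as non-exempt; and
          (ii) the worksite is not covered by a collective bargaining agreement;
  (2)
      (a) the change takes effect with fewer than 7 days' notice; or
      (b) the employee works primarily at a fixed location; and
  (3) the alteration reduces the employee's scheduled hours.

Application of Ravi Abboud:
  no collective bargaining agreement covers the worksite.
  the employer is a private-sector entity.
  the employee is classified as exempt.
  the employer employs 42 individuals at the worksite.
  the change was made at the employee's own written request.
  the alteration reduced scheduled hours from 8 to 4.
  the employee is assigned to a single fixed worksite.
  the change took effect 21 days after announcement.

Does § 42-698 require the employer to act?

No — not required.

(a) not (≥ 15 at site) — fails.
(b) not employee-requested — not met.
(A) public agency — fails.
(B) non-exempt — not met.
(i): F OR F → false.
(ii) no CBA — holds.
(c) = F AND T = false.
So (1) is not satisfied (F OR F OR F).
(a) < 7 days' notice — not satisfied.
(b) fixed location — satisfied.
(2): F OR T → true.
(3) hours reduced — holds.
Overall = F AND T AND T = false.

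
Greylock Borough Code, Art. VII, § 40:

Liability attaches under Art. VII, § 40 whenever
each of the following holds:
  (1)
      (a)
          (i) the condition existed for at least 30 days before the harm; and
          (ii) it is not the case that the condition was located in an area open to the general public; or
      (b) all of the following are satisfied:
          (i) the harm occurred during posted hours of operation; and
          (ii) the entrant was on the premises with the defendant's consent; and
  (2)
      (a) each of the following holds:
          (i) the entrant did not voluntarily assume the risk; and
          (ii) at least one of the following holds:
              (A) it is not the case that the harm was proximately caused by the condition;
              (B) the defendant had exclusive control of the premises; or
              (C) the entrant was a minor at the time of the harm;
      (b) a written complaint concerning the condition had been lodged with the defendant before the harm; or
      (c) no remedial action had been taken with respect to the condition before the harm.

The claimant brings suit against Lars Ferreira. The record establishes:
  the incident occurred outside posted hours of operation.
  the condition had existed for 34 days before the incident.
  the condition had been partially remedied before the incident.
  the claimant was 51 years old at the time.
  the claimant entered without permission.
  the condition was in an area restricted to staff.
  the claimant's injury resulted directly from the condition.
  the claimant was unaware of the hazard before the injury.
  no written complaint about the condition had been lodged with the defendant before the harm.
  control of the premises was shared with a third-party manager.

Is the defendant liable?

(i) condition ≥30 days old — met.
(ii) not (public area) — met.
(a) = T AND T = true.
(i) during posted hours — not satisfied.
(ii) consent to enter — fails.
So (b) is not satisfied (F AND F).
So (1) is satisfied (T OR F).
(i) no assumed risk — holds.
(A) not (proximate cause) — fails.
(B) exclusive control — not met.
(C) entrant a minor — not satisfied.
So (ii) is not satisfied (F OR F OR F).
So (a) is not satisfied (T AND F).
(b) complaint lodged — not met.
(c) no remedial action — fails.
(2): F OR F OR F → false.
Overall = T AND F = false.

No — not liable.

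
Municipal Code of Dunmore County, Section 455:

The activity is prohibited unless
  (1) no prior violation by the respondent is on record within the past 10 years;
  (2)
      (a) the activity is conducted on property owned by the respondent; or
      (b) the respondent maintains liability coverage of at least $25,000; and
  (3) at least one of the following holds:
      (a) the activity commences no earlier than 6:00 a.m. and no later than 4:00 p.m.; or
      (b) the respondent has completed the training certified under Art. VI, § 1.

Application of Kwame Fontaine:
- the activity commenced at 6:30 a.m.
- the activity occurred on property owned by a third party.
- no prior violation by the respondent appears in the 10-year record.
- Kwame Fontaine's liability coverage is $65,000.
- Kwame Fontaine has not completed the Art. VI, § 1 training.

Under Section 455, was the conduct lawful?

Yes — lawful.

(1) no prior violation — satisfied.
(a) own property — not satisfied.
(b) coverage ≥ $25,000 — met.
(2) = F OR T = true.
(a) start within hours — satisfied.
(b) training certified — fails.
(3): T OR F → true.
Overall: T AND T AND T → true.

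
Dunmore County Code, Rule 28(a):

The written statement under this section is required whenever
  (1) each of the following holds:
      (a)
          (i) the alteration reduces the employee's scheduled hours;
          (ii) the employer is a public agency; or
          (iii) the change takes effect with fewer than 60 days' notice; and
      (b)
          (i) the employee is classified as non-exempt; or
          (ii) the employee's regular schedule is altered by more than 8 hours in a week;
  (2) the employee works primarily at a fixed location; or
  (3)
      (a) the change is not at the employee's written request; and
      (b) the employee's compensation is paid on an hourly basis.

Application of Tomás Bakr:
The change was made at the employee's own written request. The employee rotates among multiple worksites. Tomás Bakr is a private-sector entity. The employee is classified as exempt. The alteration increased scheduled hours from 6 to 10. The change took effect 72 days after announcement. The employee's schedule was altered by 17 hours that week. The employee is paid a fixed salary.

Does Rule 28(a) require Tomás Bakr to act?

No — not required.

(i) hours reduced — fails.
(ii) public agency — fails.
(iii) < 60 days' notice — fails.
(a) = F OR F OR F = false.
(i) non-exempt — not met.
(ii) schedule shift > 8h — satisfied.
(b) = F OR T = true.
So (1) is not satisfied (F AND T).
(2) fixed location — not met.
(a) not employee-requested — not met.
(b) hourly-paid — not satisfied.
So (3) is not satisfied (F AND F).
Overall: F OR F OR F → false.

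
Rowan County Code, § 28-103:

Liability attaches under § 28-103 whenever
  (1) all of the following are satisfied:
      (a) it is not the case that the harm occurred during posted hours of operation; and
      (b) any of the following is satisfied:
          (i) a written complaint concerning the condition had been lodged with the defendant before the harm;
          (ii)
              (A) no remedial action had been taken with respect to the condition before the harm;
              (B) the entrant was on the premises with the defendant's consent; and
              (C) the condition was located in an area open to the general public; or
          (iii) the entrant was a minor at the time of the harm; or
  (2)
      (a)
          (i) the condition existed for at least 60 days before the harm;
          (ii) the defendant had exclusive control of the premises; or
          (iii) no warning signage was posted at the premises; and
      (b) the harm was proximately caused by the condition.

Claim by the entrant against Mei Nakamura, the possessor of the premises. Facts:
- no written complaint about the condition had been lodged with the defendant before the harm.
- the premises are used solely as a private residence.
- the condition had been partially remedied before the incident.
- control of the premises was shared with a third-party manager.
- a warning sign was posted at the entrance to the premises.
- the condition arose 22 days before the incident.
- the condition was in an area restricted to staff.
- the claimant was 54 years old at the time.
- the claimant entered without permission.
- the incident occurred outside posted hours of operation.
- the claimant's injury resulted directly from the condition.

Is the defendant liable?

No — not liable.

(a) not (during posted hours) — holds.
(i) complaint lodged — not satisfied.
(A) no remedial action — not satisfied.
(B) consent to enter — fails.
(C) public area — not satisfied.
(ii): F AND F AND F → false.
(iii) entrant a minor — not satisfied.
So (b) is not satisfied (F OR F OR F).
So (1) is not satisfied (T AND F).
(i) condition ≥60 days old — not met.
(ii) exclusive control — not met.
(iii) no signage posted — not met.
So (a) is not satisfied (F OR F OR F).
(b) proximate cause — satisfied.
So (2) is not satisfied (F AND T).
So Overall is not satisfied (F OR F).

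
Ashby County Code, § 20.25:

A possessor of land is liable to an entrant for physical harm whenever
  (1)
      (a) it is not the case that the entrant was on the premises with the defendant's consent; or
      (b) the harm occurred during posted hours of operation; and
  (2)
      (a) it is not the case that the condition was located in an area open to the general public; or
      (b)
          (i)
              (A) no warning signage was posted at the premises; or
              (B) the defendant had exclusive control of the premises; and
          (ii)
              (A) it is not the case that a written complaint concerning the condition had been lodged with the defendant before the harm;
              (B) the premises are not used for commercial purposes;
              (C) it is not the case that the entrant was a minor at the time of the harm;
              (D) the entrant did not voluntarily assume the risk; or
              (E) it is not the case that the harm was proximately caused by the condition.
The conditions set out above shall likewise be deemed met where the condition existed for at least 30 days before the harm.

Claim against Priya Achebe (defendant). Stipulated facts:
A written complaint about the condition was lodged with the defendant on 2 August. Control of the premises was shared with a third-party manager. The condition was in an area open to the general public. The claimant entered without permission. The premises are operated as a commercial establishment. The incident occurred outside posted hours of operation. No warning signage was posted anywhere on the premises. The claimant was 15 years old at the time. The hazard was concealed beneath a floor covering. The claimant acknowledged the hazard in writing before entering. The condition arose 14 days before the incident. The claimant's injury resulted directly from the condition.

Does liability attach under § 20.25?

No — not liable.

(a) not (consent to enter) — holds.
(b) during posted hours — fails.
(1) = T OR F = true.
(a) not (public area) — not met.
(A) no signage posted — holds.
(B) exclusive control — not met.
(i) = T OR F = true.
(A) not (complaint lodged) — fails.
(B) not (commercial use) — not met.
(C) not (entrant a minor) — fails.
(D) no assumed risk — not met.
(E) not (proximate cause) — fails.
So (ii) is not satisfied (F OR F OR F OR F OR F).
(b) = T AND F = false.
So (2) is not satisfied (F OR F).
So Overall is not satisfied (T AND F).
Exception (condition ≥30 days old) — not satisfied.
Result: main false OR exception false → false.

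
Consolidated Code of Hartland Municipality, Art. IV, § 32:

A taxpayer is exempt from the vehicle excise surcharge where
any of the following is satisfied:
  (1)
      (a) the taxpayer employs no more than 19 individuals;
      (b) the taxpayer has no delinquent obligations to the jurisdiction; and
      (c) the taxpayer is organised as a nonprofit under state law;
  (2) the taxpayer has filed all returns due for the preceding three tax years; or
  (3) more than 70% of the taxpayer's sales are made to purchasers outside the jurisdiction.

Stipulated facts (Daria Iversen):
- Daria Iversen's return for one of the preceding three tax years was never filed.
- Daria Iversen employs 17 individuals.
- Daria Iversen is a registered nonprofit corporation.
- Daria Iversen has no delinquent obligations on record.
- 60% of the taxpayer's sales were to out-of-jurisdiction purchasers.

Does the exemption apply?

(a) ≤ 19 employees — holds.
(b) no delinquency — holds.
(c) nonprofit — satisfied.
(1): T AND T AND T → true.
(2) returns current — not met.
(3) >70% out-of-jur. sales — not met.
Overall: T OR F OR F → true.

Yes — exempt.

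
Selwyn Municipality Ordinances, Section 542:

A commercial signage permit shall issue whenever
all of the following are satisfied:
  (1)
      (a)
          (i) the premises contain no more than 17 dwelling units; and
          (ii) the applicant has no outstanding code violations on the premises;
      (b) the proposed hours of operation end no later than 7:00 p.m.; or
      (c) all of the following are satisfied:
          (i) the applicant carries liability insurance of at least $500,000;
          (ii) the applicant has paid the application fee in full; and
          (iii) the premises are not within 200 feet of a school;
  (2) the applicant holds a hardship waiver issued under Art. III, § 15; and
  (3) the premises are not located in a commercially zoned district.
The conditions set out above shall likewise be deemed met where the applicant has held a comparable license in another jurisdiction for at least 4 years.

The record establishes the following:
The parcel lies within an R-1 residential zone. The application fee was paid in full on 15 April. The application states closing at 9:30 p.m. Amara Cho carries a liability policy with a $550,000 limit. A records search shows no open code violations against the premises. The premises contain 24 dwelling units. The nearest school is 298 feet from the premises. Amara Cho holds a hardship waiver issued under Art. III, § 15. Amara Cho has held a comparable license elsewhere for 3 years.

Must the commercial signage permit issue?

Yes — granted.

(i) ≤ 17 units — fails.
(ii) no code violations — holds.
(a) = F AND T = false.
(b) closes by 7 p.m. — fails.
(i) insurance ≥ $500,000 — satisfied.
(ii) fee paid — satisfied.
(iii) ≥200 ft from school — satisfied.
(c): T AND T AND T → true.
(1) = F OR F OR T = true.
(2) hardship waiver — holds.
(3) not (commercially zoned) — holds.
Overall = T AND T AND T = true.
Exception (prior license ≥ 4 yr) — not satisfied.
Result: main true OR exception false → true.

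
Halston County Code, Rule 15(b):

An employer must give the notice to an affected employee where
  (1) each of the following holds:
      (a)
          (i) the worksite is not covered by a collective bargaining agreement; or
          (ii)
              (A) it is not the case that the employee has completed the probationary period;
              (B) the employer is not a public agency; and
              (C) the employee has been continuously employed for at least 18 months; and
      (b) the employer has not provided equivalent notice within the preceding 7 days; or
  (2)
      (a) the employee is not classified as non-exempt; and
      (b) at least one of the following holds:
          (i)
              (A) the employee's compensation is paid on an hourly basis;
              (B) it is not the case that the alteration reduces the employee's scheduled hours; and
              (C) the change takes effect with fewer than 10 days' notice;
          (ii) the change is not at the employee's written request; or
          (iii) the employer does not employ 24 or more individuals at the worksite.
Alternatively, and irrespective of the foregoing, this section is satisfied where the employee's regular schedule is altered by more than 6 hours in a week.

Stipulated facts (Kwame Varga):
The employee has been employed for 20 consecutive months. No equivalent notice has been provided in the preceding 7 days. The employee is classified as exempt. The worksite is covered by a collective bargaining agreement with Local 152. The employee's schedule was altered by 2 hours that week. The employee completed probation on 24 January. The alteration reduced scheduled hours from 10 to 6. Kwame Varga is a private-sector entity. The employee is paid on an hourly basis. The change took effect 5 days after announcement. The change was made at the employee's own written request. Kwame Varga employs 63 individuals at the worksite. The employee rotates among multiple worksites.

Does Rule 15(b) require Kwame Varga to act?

(i) no CBA — not met.
(A) not (past probation) — not satisfied.
(B) not (public agency) — met.
(C) tenure ≥ 18 mo. — holds.
(ii): F AND T AND T → false.
(a) = F OR F = false.
(b) no recent notice — satisfied.
(1) = F AND T = false.
(a) not (non-exempt) — met.
(A) hourly-paid — satisfied.
(B) not (hours reduced) — not satisfied.
(C) < 10 days' notice — met.
So (i) is not satisfied (T AND F AND T).
(ii) not employee-requested — fails.
(iii) not (≥ 24 at site) — not met.
(b) = F OR F OR F = false.
So (2) is not satisfied (T AND F).
So Overall is not satisfied (F OR F).
Exception (schedule shift > 6h) — not satisfied.
Result: main false OR exception false → false.

No — not required.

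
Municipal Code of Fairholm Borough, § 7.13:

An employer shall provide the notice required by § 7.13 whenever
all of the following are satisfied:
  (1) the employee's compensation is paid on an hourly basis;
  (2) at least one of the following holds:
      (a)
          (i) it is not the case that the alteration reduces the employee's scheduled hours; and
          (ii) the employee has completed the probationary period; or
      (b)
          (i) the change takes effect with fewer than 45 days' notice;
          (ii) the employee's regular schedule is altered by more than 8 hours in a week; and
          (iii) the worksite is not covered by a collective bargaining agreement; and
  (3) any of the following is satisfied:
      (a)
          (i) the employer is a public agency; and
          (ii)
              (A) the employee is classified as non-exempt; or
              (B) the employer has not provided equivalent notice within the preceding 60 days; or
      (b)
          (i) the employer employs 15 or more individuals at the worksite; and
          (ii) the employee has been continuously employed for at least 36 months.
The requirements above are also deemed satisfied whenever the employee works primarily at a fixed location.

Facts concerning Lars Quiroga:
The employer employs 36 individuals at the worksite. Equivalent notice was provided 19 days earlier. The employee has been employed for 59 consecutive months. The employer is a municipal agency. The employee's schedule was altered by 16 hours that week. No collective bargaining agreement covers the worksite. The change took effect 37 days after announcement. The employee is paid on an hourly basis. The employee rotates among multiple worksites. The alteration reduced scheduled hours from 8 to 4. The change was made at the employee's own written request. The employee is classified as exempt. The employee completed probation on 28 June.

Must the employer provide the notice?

Yes — required.

(1) hourly-paid — met.
(i) not (hours reduced) — not met.
(ii) past probation — holds.
(a) = F AND T = false.
(i) < 45 days' notice — met.
(ii) schedule shift > 8h — met.
(iii) no CBA — holds.
(b): T AND T AND T → true.
So (2) is satisfied (F OR T).
(i) public agency — met.
(A) non-exempt — not met.
(B) no recent notice — not met.
So (ii) is not satisfied (F OR F).
So (a) is not satisfied (T AND F).
(i) ≥ 15 at site — holds.
(ii) tenure ≥ 36 mo. — holds.
So (b) is satisfied (T AND T).
(3): F OR T → true.
Overall: T AND T AND T → true.
Exception (fixed location) — not satisfied.
Result: main true OR exception false → true.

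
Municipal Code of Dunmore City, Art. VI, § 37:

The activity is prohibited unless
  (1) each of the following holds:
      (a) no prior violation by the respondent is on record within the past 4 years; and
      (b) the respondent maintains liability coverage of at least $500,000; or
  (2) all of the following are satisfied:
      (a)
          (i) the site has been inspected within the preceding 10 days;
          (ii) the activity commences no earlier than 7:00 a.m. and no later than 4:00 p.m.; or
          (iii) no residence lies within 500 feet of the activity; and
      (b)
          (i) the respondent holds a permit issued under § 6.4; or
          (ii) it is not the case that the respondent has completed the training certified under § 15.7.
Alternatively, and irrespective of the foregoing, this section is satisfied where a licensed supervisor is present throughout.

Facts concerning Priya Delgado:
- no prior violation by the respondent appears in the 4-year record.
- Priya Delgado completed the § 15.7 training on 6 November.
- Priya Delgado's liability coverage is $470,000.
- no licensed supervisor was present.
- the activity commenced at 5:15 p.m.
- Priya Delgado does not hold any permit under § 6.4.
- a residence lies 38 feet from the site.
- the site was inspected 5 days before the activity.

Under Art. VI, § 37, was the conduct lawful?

No — unlawful.

(a) no prior violation — holds.
(b) coverage ≥ $500,000 — not satisfied.
So (1) is not satisfied (T AND F).
(i) site inspected — satisfied.
(ii) start within hours — fails.
(iii) no residence in 500 ft — not met.
So (a) is satisfied (T OR F OR F).
(i) holds permit — not met.
(ii) not (training certified) — fails.
So (b) is not satisfied (F OR F).
So (2) is not satisfied (T AND F).
Overall = F OR F = false.
Exception (supervisor present) — not satisfied.
Result: main false OR exception false → false.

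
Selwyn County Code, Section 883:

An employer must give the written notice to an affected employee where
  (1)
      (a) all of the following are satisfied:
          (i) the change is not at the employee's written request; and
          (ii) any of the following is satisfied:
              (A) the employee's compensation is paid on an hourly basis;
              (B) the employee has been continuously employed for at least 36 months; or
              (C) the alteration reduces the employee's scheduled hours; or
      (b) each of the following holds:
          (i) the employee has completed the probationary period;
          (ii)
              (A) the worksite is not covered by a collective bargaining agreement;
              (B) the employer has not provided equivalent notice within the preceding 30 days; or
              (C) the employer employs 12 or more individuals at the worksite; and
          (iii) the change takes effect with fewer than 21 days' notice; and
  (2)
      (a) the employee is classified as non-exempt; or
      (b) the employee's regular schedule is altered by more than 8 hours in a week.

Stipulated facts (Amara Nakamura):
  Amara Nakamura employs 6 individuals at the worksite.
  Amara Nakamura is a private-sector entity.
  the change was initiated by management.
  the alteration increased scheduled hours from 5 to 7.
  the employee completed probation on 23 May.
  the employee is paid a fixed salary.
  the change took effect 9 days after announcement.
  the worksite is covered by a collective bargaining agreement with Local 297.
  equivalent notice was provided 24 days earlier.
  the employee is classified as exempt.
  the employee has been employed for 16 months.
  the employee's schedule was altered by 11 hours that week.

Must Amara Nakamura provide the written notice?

No — not required.

(i) not employee-requested — satisfied.
(A) hourly-paid — fails.
(B) tenure ≥ 36 mo. — fails.
(C) hours reduced — not satisfied.
(ii) = F OR F OR F = false.
So (a) is not satisfied (T AND F).
(i) past probation — met.
(A) no CBA — not met.
(B) no recent notice — not satisfied.
(C) ≥ 12 at site — not met.
(ii): F OR F OR F → false.
(iii) < 21 days' notice — satisfied.
(b): T AND F AND T → false.
(1) = F OR F = false.
(a) non-exempt — not satisfied.
(b) schedule shift > 8h — holds.
So (2) is satisfied (F OR T).
So Overall is not satisfied (F AND T).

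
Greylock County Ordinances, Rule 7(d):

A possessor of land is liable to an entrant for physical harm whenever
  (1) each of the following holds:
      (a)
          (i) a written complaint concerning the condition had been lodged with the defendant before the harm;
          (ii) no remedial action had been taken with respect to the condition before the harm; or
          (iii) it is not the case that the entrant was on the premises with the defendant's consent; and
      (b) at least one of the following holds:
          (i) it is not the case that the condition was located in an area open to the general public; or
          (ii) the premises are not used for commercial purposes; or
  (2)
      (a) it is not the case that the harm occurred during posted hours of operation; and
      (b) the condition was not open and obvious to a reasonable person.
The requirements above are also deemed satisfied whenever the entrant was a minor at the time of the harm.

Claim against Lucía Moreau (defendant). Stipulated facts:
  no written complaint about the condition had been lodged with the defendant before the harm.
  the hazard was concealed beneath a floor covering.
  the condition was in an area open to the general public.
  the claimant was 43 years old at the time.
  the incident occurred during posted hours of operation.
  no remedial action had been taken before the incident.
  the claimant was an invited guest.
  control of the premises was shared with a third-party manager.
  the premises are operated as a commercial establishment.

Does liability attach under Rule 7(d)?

No — not liable.

(i) complaint lodged — fails.
(ii) no remedial action — met.
(iii) not (consent to enter) — fails.
(a) = F OR T OR F = true.
(i) not (public area) — fails.
(ii) not (commercial use) — fails.
(b) = F OR F = false.
(1): T AND F → false.
(a) not (during posted hours) — not satisfied.
(b) not open/obvious — holds.
(2): F AND T → false.
So Overall is not satisfied (F OR F).
Exception (entrant a minor) — not satisfied.
Result: main false OR exception false → false.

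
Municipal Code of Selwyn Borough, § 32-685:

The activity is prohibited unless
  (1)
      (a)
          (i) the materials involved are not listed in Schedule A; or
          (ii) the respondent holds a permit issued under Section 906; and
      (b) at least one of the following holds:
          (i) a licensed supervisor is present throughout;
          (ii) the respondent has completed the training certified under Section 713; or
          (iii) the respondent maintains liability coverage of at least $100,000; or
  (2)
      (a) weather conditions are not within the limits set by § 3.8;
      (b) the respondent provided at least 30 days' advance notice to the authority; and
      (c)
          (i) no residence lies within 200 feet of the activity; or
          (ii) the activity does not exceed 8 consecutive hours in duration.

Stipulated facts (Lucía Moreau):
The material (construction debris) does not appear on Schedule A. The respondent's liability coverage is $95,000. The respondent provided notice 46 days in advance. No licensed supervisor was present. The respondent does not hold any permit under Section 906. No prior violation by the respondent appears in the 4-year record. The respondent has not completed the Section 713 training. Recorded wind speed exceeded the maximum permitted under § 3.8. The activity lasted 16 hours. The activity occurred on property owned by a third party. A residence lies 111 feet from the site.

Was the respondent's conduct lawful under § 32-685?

(i) not (Schedule A material) — holds.
(ii) holds permit — not satisfied.
So (a) is satisfied (T OR F).
(i) supervisor present — fails.
(ii) training certified — not met.
(iii) coverage ≥ $100,000 — not met.
So (b) is not satisfied (F OR F OR F).
(1): T AND F → false.
(a) not (weather ok) — met.
(b) ≥30 days' notice — met.
(i) no residence in 200 ft — not met.
(ii) ≤ 8 hrs duration — not satisfied.
(c) = F OR F = false.
So (2) is not satisfied (T AND T AND F).
Overall = F OR F = false.

No — unlawful.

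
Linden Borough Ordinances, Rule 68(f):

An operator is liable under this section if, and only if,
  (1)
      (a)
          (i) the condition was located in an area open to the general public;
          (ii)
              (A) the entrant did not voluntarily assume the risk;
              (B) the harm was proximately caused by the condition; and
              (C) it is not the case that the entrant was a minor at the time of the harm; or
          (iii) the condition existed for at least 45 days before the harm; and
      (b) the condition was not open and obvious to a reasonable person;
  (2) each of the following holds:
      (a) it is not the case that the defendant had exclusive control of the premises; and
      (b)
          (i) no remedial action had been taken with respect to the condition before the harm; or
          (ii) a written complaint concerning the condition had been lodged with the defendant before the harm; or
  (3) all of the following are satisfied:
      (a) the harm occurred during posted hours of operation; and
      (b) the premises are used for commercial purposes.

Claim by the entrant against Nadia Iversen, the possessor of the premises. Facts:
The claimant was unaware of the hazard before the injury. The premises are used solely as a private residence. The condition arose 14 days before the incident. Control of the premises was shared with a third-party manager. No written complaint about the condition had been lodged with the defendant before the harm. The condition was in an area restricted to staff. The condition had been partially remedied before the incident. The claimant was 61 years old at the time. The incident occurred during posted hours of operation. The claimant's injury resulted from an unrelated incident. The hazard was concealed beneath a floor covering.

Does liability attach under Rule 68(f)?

(i) public area — fails.
(A) no assumed risk — met.
(B) proximate cause — not satisfied.
(C) not (entrant a minor) — holds.
(ii) = T AND F AND T = false.
(iii) condition ≥45 days old — not met.
(a): F OR F OR F → false.
(b) not open/obvious — holds.
So (1) is not satisfied (F AND T).
(a) not (exclusive control) — satisfied.
(i) no remedial action — not met.
(ii) complaint lodged — not satisfied.
(b) = F OR F = false.
(2): T AND F → false.
(a) during posted hours — met.
(b) commercial use — fails.
(3) = T AND F = false.
So Overall is not satisfied (F OR F OR F).

No — not liable.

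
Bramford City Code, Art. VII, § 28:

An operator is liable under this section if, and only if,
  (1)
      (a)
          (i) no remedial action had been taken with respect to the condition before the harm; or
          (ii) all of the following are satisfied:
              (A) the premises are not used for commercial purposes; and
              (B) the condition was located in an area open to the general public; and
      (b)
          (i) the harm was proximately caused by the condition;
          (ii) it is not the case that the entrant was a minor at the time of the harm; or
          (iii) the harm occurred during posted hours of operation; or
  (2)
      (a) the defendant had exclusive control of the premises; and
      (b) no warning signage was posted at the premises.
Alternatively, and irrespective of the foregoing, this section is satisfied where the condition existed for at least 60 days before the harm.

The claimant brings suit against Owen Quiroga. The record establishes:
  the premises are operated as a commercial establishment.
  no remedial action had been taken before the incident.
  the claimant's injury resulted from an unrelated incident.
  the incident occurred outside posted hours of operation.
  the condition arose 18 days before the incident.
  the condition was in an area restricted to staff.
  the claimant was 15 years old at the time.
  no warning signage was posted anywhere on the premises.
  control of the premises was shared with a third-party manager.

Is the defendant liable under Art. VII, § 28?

No — not liable.

(i) no remedial action — satisfied.
(A) not (commercial use) — not satisfied.
(B) public area — not satisfied.
So (ii) is not satisfied (F AND F).
(a) = T OR F = true.
(i) proximate cause — not satisfied.
(ii) not (entrant a minor) — not met.
(iii) during posted hours — fails.
(b) = F OR F OR F = false.
So (1) is not satisfied (T AND F).
(a) exclusive control — fails.
(b) no signage posted — holds.
(2): F AND T → false.
So Overall is not satisfied (F OR F).
Exception (condition ≥60 days old) — not satisfied.
Result: main false OR exception false → false.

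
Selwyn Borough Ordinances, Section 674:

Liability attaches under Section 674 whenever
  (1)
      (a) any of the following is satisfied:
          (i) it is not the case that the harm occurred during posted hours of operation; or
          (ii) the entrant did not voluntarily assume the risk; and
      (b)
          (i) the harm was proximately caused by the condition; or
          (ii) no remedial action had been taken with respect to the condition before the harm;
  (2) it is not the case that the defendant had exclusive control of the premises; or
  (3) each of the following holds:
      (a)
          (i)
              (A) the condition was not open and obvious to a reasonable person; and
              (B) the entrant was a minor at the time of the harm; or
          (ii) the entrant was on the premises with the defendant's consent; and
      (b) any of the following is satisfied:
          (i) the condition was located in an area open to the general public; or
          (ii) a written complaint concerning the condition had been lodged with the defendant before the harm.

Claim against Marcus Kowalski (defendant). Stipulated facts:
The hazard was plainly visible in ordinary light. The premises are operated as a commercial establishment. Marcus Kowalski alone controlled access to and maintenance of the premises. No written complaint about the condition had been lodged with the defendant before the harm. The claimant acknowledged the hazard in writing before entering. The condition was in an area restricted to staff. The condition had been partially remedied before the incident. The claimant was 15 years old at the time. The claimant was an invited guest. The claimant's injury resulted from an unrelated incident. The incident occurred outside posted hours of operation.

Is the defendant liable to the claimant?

(i) not (during posted hours) — met.
(ii) no assumed risk — not satisfied.
(a): T OR F → true.
(i) proximate cause — not satisfied.
(ii) no remedial action — fails.
(b) = F OR F = false.
(1) = T AND F = false.
(2) not (exclusive control) — not satisfied.
(A) not open/obvious — fails.
(B) entrant a minor — satisfied.
(i): F AND T → false.
(ii) consent to enter — satisfied.
So (a) is satisfied (F OR T).
(i) public area — not satisfied.
(ii) complaint lodged — not met.
So (b) is not satisfied (F OR F).
So (3) is not satisfied (T AND F).
Overall = F OR F OR F = false.

No — not liable.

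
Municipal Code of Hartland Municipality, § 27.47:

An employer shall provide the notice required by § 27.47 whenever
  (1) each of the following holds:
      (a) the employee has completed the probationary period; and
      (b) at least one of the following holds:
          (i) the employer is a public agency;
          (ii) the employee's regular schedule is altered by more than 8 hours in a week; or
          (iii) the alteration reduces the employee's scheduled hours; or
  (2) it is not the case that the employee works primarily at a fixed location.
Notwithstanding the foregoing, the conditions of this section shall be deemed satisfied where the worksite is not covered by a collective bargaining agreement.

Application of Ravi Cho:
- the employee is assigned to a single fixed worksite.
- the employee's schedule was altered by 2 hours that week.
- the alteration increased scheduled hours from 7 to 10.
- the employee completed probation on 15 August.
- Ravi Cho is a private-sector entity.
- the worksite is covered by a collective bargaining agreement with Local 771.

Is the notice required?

No — not required.

(a) past probation — holds.
(i) public agency — fails.
(ii) schedule shift > 8h — fails.
(iii) hours reduced — not met.
(b) = F OR F OR F = false.
So (1) is not satisfied (T AND F).
(2) not (fixed location) — not met.
Overall = F OR F = false.
Exception (no CBA) — not satisfied.
Result: main false OR exception false → false.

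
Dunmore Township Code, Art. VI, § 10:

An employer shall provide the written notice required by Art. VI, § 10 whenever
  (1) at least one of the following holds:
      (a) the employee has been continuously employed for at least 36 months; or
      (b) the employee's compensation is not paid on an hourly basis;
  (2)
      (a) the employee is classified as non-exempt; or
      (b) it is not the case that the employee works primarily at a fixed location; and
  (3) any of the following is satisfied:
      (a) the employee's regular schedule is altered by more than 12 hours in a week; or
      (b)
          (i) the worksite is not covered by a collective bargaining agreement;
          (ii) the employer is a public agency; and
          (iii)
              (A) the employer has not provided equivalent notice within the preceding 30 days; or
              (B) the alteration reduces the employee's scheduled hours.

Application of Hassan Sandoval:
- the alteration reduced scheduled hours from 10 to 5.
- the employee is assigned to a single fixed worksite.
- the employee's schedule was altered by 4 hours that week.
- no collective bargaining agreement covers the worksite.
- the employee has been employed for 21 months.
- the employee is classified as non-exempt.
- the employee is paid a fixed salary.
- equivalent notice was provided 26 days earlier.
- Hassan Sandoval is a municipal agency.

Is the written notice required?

(a) tenure ≥ 36 mo. — not satisfied.
(b) not (hourly-paid) — satisfied.
So (1) is satisfied (F OR T).
(a) non-exempt — satisfied.
(b) not (fixed location) — fails.
So (2) is satisfied (T OR F).
(a) schedule shift > 12h — not satisfied.
(i) no CBA — satisfied.
(ii) public agency — holds.
(A) no recent notice — fails.
(B) hours reduced — holds.
(iii) = F OR T = true.
So (b) is satisfied (T AND T AND T).
(3): F OR T → true.
Overall = T AND T AND T = true.

Yes — required.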